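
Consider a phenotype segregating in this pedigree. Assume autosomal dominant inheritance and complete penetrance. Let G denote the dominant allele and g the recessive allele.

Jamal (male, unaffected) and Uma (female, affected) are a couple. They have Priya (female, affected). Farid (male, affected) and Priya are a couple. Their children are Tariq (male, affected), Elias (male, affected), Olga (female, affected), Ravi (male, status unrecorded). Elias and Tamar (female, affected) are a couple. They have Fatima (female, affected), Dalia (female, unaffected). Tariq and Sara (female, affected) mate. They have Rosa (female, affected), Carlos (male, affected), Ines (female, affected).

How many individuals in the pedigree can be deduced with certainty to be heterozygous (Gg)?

3

Obligate heterozygotes: Priya is affected so carries G and received g from Jamal (gg), so Priya is Gg; Elias is affected so carries G and passed g to Dalia (gg), so Elias is Gg; Tamar is affected so carries G and passed g to Dalia (gg), so Tamar is Gg.
Every other individual is either homozygous by phenotype or has at least one consistent homozygous assignment, so the count is 3.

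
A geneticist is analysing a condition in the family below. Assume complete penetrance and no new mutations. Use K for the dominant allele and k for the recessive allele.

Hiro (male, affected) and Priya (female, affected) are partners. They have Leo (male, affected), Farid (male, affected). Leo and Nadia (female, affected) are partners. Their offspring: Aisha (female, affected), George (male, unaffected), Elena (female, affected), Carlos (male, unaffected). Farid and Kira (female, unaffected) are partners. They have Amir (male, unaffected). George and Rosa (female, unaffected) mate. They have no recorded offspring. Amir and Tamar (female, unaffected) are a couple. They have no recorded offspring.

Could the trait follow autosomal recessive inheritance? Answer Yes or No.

Under autosomal recessive, George (unaffected, male) cannot arise from Leo (affected) × Nadia (affected).

No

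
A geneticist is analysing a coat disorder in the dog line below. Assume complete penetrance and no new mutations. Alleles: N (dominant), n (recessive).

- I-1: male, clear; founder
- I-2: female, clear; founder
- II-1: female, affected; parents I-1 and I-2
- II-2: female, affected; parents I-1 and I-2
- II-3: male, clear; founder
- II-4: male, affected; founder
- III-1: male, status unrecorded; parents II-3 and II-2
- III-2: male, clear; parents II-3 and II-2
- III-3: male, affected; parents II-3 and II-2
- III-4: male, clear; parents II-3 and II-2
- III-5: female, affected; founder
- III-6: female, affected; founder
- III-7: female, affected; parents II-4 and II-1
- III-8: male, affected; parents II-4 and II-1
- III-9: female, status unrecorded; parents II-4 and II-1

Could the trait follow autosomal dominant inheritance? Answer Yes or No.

No

Under autosomal dominant, II-1 (affected, female) cannot arise from I-1 (clear) × I-2 (clear).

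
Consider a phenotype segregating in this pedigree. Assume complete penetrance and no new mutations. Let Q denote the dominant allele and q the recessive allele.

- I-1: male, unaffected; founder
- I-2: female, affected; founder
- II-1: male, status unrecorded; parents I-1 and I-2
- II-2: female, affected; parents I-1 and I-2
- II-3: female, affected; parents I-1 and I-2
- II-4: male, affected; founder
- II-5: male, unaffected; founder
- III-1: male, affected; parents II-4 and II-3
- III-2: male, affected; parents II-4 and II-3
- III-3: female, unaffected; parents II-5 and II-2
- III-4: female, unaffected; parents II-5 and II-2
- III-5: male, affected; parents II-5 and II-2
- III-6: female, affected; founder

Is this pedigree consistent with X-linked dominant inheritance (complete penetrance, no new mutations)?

A consistent assignment under X-linked dominant exists: I-1 X^q Y, I-2 X^Q X^Q, II-1 X^Q Y, II-2 X^Q X^q, II-3 X^Q X^q, II-4 X^Q Y, II-5 X^q Y, III-1 X^Q Y, III-2 X^Q Y, III-3 X^q X^q, III-4 X^q X^q, III-5 X^Q Y, III-6 X^Q X^Q.
In this assignment every recorded phenotype matches its genotype and every non-founder's genotype is obtainable from its parents' genotypes, so the pedigree is consistent.

Yes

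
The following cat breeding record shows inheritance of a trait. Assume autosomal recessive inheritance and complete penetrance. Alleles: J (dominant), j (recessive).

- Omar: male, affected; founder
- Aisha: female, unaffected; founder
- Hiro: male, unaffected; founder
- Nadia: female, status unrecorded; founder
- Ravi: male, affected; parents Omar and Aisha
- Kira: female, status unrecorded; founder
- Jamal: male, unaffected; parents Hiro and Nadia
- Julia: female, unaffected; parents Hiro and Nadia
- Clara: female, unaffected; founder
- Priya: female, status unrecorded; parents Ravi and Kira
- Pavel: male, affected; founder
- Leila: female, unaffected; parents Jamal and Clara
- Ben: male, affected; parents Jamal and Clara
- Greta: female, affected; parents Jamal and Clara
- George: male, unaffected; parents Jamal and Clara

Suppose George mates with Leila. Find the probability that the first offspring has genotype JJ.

4/9

Jamal is unaffected so carries J and passed j to Ben (jj), so Jamal is Jj.
Clara is unaffected so carries J and passed j to Ben (jj), so Clara is Jj.
George is an unaffected offspring of Jamal (Jj) × Clara (Jj), whose cross gives 1/4 JJ : 1/2 Jj : 1/4 jj; conditioning on being unaffected, George is JJ with probability 1/3, Jj with probability 2/3.
Leila is an unaffected offspring of Jamal (Jj) × Clara (Jj), whose cross gives 1/4 JJ : 1/2 Jj : 1/4 jj; conditioning on being unaffected, Leila is JJ with probability 1/3, Jj with probability 2/3.
Summing over parental genotype combinations, P(offspring has genotype JJ) = 1/9·1 + 2/9·1/2 + 2/9·1/2 + 4/9·1/4 = 4/9.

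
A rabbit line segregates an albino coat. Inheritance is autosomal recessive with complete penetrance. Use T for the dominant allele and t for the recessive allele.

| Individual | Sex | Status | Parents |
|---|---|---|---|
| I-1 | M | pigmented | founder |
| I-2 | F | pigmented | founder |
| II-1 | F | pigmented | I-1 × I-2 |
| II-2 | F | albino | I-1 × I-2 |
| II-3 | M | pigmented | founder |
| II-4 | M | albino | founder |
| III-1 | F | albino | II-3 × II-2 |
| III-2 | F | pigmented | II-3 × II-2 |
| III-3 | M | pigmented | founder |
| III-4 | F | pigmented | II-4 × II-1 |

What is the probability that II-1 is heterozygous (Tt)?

1/2

I-1 is pigmented so carries T and passed t to II-2 (tt), so I-1 is Tt.
I-2 is pigmented so carries T and passed t to II-2 (tt), so I-2 is Tt.
Their cross gives offspring ratios 1/4 TT : 1/2 Tt : 1/4 tt. Conditioning on II-1 being pigmented, P(Tt) = 1/2 / 3/4 = 2/3 before taking II-1's own offspring into account.
II-4 is albino, so II-4 is tt.
Now use II-1's offspring. Probability of each recorded status — pigmented daughter III-4: 1/2 if II-1 is Tt, 1 if TT.
Bayes: P(Tt) = 2/3·1/2 / (2/3·1/2 + 1/3·1) = 1/2.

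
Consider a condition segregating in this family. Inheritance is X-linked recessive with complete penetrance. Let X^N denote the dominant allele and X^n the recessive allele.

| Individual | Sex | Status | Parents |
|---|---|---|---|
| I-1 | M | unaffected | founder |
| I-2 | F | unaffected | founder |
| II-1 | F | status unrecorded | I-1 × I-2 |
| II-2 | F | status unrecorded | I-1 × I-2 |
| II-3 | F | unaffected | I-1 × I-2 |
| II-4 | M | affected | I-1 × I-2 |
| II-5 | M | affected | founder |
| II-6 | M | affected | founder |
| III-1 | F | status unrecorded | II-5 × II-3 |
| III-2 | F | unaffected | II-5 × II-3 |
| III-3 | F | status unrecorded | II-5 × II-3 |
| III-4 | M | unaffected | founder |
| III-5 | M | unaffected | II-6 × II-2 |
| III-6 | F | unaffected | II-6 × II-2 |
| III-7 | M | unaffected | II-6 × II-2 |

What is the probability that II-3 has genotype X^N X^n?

1/3

I-1 is unaffected, so I-1 is X^N Y.
I-2 is unaffected so carries N and passed n to II-4 (X^n Y), so I-2 is X^N X^n.
Their cross gives offspring ratios 1/2 X^N X^N : 1/2 X^N X^n. Conditioning on II-3 being unaffected, P(X^N X^n) = 1/2 / 1 = 1/2 before taking II-3's own offspring into account.
II-5 is affected, so II-5 is X^n Y.
Now use II-3's offspring. Probability of each recorded status — unaffected daughter III-2: 1/2 if II-3 is X^N X^n, 1 if X^N X^N. (III-1, III-3: equally likely either way, so uninformative.)
Bayes: P(X^N X^n) = 1/2·1/2 / (1/2·1/2 + 1/2·1) = 1/3.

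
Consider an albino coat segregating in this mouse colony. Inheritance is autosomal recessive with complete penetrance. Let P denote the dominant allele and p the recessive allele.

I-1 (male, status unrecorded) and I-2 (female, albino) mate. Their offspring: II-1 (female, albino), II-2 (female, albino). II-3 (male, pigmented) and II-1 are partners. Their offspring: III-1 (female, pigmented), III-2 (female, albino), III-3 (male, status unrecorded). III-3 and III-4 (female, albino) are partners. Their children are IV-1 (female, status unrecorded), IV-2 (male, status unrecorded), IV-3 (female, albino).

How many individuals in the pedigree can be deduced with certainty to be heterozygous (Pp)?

Obligate heterozygotes: II-3 is pigmented so carries P and passed p to III-2 (pp), so II-3 is Pp; III-1 is pigmented so carries P and received p from II-1 (pp), so III-1 is Pp.
Every other individual is either homozygous by phenotype or has at least one consistent homozygous assignment, so the count is 2.

2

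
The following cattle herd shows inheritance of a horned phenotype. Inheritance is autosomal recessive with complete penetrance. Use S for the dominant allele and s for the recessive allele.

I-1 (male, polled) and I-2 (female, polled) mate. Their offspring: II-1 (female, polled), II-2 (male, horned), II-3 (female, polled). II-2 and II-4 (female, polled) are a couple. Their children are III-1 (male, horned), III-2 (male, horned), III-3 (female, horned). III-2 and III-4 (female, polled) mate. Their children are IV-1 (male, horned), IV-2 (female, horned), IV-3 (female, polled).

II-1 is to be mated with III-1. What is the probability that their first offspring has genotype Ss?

2/3

I-1 is polled so carries S and passed s to II-2 (ss), so I-1 is Ss.
I-2 is polled so carries S and passed s to II-2 (ss), so I-2 is Ss.
II-1 is a polled offspring of I-1 (Ss) × I-2 (Ss), whose cross gives 1/4 SS : 1/2 Ss : 1/4 ss; conditioning on being polled, II-1 is SS with probability 1/3, Ss with probability 2/3.
III-1 is horned, so III-1 is ss.
Summing over parental genotype combinations, P(offspring has genotype Ss) = 1/3·1 + 2/3·1/2 = 2/3.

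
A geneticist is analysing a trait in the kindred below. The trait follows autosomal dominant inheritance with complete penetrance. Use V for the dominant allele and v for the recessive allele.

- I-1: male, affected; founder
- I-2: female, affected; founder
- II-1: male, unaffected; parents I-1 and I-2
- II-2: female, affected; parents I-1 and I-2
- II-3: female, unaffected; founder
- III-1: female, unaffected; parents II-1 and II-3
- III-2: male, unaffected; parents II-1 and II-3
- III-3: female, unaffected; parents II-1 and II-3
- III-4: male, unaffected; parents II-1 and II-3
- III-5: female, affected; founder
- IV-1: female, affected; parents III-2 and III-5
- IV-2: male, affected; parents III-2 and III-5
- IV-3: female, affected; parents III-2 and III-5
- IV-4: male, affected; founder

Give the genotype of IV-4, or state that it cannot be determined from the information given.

cannot be determined

IV-4's phenotype allows VV or Vv, and no parent or child forces a single allele at both positions; consistent genotype assignments exist with IV-4 as VV or Vv.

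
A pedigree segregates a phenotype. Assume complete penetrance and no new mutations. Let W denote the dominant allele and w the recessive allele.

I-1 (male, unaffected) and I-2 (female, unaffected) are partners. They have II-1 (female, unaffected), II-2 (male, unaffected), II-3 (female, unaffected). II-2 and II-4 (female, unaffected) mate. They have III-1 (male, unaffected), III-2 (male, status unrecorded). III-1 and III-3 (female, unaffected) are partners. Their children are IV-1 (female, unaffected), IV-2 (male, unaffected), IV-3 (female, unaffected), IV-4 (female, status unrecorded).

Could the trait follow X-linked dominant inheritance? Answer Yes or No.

Yes

A consistent assignment under X-linked dominant exists: I-1 X^w Y, I-2 X^w X^w, II-1 X^w X^w, II-2 X^w Y, II-3 X^w X^w, II-4 X^w X^w, III-1 X^w Y, III-2 X^w Y, III-3 X^w X^w, IV-1 X^w X^w, IV-2 X^w Y, IV-3 X^w X^w, IV-4 X^w X^w.
In this assignment every recorded phenotype matches its genotype and every non-founder's genotype is obtainable from its parents' genotypes, so the pedigree is consistent.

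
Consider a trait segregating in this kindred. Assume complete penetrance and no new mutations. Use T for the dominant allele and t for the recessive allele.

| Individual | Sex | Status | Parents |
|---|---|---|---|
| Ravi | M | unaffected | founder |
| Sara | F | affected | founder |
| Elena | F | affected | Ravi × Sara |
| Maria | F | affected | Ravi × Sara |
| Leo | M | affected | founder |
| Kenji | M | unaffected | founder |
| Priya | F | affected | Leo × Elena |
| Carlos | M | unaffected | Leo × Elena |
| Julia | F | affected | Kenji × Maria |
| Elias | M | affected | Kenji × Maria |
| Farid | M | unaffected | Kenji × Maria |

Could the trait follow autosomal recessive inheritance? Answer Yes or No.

Under autosomal recessive, Carlos (unaffected, male) cannot arise from Leo (affected) × Elena (affected).

No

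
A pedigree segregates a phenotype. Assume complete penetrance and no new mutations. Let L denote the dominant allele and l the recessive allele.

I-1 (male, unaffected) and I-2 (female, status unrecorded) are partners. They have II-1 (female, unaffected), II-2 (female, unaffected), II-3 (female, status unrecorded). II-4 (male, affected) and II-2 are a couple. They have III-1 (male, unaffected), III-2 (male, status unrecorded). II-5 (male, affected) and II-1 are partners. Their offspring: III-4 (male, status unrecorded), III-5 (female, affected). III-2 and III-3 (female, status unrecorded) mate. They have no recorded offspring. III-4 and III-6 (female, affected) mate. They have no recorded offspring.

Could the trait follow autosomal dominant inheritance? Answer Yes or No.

A consistent assignment under autosomal dominant exists: I-1 ll, I-2 Ll, II-1 ll, II-2 ll, II-3 Ll, II-4 Ll, II-5 LL, III-1 ll, III-2 Ll, III-3 LL, III-4 Ll, III-5 Ll, III-6 LL.
In this assignment every recorded phenotype matches its genotype and every non-founder's genotype is obtainable from its parents' genotypes, so the pedigree is consistent.

Yes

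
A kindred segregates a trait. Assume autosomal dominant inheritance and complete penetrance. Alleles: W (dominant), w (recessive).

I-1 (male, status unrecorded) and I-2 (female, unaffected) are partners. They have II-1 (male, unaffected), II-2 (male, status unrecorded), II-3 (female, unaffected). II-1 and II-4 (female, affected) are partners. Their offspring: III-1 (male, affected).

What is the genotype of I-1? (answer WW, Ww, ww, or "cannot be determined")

cannot be determined

I-1's phenotype is unrecorded, and no parent or child forces a single allele at both positions; consistent genotype assignments exist with I-1 as Ww or ww.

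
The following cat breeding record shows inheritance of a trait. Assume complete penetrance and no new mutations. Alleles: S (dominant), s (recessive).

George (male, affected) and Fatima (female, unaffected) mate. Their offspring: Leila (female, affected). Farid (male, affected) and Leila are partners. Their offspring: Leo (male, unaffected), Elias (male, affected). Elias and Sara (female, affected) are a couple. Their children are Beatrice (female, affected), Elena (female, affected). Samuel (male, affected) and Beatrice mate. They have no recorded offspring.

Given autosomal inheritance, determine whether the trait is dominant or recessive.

Farid and Leila are both affected yet have an unaffected child Leo. Under a recessive model two affected parents are homozygous and every child would be affected, so the trait cannot be recessive.

dominant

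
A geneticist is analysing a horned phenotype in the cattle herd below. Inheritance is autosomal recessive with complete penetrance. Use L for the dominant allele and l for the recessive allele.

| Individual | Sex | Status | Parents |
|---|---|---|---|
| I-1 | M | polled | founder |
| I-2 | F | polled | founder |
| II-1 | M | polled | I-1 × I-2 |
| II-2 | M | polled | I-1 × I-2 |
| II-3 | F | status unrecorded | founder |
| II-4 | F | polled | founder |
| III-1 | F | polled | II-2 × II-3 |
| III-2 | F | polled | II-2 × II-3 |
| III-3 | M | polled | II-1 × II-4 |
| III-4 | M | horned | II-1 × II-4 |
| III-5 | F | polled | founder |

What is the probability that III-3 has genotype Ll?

2/3

II-1 is polled so carries L and passed l to III-4 (ll), so II-1 is Ll.
II-4 is polled so carries L and passed l to III-4 (ll), so II-4 is Ll.
Their cross gives offspring ratios 1/4 LL : 1/2 Ll : 1/4 ll. Conditioning on III-3 being polled, P(Ll) = 1/2 / 3/4 = 2/3.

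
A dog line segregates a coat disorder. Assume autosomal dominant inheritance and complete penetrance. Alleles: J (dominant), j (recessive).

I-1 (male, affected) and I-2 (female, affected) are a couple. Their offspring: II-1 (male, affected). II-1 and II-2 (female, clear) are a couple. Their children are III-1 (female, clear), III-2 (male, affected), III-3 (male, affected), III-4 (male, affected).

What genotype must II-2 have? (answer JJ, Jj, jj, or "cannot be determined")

II-2 is clear, so II-2 is jj.

jj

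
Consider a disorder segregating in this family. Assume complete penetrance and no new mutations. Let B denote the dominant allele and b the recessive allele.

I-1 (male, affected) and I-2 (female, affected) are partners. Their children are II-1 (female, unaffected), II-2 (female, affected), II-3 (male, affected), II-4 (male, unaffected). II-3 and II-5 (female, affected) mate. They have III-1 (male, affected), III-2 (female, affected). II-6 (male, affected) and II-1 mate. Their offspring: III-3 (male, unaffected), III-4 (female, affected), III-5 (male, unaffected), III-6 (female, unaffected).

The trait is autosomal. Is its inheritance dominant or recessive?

dominant

I-1 and I-2 are both affected yet have an unaffected child II-1. Under a recessive model two affected parents are homozygous and every child would be affected, so the trait cannot be recessive.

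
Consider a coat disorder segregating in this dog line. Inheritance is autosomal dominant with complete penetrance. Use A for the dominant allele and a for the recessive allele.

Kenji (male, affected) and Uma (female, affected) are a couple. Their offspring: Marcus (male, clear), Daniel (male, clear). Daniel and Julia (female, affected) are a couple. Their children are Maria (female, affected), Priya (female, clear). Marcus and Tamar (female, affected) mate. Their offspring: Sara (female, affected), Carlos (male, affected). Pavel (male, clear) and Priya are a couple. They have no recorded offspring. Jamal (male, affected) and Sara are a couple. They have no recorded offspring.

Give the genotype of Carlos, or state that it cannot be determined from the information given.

From phenotype alone, Carlos is AA or Aa.
Carlos is affected so carries A and received a from Marcus (aa), so Carlos is Aa.

Aa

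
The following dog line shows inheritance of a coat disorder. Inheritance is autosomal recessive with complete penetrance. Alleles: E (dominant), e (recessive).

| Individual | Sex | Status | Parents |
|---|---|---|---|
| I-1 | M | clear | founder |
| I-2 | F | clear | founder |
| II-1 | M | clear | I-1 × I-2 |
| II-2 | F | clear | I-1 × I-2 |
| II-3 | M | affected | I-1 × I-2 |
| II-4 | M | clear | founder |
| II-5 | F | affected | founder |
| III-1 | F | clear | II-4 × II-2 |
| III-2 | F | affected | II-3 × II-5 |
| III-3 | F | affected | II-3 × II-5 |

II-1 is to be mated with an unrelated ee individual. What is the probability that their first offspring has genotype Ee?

2/3

I-1 is clear so carries E and passed e to II-3 (ee), so I-1 is Ee.
I-2 is clear so carries E and passed e to II-3 (ee), so I-2 is Ee.
II-1 is a clear offspring of I-1 (Ee) × I-2 (Ee), whose cross gives 1/4 EE : 1/2 Ee : 1/4 ee; conditioning on being clear, II-1 is EE with probability 1/3, Ee with probability 2/3.
Summing over parental genotype combinations, P(offspring has genotype Ee) = 1/3·1 + 2/3·1/2 = 2/3.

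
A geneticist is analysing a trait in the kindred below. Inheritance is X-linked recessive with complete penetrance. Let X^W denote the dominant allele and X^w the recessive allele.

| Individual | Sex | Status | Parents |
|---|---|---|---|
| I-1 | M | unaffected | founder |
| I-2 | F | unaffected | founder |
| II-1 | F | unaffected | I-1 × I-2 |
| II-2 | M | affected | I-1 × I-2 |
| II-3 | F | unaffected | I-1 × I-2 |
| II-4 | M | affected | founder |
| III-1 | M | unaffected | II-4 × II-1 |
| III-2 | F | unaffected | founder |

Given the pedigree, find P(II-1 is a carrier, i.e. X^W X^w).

1/3

I-1 is unaffected, so I-1 is X^W Y.
I-2 is unaffected so carries W and passed w to II-2 (X^w Y), so I-2 is X^W X^w.
Their cross gives offspring ratios 1/2 X^W X^W : 1/2 X^W X^w. Conditioning on II-1 being unaffected, P(X^W X^w) = 1/2 / 1 = 1/2 before taking II-1's own offspring into account.
II-4 is affected, so II-4 is X^w Y.
Now use II-1's offspring. Probability of each recorded status — unaffected son III-1: 1/2 if II-1 is X^W X^w, 1 if X^W X^W.
Bayes: P(X^W X^w) = 1/2·1/2 / (1/2·1/2 + 1/2·1) = 1/3.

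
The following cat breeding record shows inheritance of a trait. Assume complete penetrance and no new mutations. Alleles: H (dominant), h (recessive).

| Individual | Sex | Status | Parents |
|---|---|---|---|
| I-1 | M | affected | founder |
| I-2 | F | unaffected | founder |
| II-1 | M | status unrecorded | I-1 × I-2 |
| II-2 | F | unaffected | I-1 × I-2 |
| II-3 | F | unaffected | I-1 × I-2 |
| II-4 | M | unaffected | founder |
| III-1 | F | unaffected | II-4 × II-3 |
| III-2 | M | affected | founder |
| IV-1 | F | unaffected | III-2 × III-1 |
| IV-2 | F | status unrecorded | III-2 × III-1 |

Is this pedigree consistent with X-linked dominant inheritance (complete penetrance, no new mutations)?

Under X-linked dominant, II-2 (unaffected, female) cannot arise from I-1 (affected) × I-2 (unaffected).

No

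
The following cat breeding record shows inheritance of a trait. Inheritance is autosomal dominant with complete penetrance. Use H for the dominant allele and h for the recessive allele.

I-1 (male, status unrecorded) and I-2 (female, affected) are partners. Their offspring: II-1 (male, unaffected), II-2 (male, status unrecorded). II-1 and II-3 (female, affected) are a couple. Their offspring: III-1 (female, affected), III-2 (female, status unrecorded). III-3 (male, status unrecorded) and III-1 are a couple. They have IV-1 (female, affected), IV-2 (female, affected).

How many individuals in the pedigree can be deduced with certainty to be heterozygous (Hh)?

2

Obligate heterozygotes: I-2 is affected so carries H and passed h to II-1 (hh), so I-2 is Hh; III-1 is affected so carries H and received h from II-1 (hh), so III-1 is Hh.
Every other individual is either homozygous by phenotype or has at least one consistent homozygous assignment, so the count is 2.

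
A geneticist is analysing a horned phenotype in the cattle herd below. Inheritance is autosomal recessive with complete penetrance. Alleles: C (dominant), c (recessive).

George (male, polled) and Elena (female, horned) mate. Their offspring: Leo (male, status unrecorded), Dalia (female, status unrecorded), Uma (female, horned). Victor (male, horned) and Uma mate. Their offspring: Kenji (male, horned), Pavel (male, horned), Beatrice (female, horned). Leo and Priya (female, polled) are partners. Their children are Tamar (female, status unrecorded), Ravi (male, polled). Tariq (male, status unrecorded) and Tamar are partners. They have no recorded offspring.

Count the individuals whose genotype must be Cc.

Obligate heterozygotes: George is polled so carries C and passed c to Uma (cc), so George is Cc.
Every other individual is either homozygous by phenotype or has at least one consistent homozygous assignment, so the count is 1.

1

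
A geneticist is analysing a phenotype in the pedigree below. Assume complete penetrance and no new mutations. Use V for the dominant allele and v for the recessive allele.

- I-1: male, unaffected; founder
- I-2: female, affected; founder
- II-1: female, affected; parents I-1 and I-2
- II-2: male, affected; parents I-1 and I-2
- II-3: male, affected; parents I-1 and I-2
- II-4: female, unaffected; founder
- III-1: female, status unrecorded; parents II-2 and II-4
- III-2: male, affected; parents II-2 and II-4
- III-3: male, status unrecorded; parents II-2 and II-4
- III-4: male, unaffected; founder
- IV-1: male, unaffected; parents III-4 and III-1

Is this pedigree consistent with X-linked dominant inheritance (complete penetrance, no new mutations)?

Under X-linked dominant, III-2 (affected, male) cannot arise from II-2 (affected) × II-4 (unaffected).

No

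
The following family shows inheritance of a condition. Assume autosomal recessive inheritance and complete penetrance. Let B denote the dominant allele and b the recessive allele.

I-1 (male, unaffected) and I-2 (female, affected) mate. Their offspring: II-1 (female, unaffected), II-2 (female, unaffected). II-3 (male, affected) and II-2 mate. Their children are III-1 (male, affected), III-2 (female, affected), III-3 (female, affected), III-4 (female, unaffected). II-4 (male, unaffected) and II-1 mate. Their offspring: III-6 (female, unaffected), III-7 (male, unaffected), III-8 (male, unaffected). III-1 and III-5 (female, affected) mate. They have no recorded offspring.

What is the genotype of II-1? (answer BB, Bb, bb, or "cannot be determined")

Bb

From phenotype alone, II-1 is BB or Bb.
II-1 is unaffected so carries B and received b from I-2 (bb), so II-1 is Bb.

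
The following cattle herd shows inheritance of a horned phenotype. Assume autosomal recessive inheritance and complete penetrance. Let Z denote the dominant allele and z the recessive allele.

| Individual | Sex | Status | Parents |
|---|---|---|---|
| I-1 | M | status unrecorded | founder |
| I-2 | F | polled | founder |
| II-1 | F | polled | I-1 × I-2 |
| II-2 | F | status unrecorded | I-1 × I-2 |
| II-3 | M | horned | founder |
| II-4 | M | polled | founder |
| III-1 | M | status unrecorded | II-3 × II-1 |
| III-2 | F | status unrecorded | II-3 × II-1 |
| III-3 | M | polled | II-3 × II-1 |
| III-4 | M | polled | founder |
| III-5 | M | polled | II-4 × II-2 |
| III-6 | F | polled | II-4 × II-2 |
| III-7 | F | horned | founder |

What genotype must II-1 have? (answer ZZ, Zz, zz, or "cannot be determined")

II-1's phenotype allows ZZ or Zz, and no parent or child forces a single allele at both positions; consistent genotype assignments exist with II-1 as ZZ or Zz.

cannot be determined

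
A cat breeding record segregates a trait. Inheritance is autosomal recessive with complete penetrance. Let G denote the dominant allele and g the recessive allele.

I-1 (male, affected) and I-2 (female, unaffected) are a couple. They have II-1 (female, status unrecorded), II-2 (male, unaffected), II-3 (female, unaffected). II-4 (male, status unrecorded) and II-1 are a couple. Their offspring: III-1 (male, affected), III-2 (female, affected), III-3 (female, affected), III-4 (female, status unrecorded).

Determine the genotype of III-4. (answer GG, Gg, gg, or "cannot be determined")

cannot be determined

III-4's phenotype is unrecorded, and no parent or child forces a single allele at both positions; consistent genotype assignments exist with III-4 as GG or Gg or gg.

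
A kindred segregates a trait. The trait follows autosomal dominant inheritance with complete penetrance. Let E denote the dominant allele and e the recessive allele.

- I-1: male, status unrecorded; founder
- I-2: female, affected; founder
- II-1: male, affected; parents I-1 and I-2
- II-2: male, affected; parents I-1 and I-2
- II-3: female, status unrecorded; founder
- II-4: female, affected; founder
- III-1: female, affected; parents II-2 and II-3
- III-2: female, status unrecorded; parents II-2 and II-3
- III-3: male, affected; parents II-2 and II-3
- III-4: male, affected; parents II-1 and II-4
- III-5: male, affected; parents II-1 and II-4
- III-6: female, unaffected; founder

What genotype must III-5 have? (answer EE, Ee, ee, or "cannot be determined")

III-5's phenotype allows EE or Ee, and no parent or child forces a single allele at both positions; consistent genotype assignments exist with III-5 as EE or Ee.

cannot be determined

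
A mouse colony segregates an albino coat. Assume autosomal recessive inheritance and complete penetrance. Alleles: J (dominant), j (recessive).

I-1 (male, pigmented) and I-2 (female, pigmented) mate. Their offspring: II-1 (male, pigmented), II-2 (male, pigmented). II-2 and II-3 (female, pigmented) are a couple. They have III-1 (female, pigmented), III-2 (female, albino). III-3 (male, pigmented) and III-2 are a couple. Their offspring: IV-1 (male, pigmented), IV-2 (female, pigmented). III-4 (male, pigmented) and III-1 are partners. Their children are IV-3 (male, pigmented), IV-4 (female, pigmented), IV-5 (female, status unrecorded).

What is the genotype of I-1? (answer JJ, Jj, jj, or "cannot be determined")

I-1's phenotype allows JJ or Jj, and no parent or child forces a single allele at both positions; consistent genotype assignments exist with I-1 as JJ or Jj.

cannot be determined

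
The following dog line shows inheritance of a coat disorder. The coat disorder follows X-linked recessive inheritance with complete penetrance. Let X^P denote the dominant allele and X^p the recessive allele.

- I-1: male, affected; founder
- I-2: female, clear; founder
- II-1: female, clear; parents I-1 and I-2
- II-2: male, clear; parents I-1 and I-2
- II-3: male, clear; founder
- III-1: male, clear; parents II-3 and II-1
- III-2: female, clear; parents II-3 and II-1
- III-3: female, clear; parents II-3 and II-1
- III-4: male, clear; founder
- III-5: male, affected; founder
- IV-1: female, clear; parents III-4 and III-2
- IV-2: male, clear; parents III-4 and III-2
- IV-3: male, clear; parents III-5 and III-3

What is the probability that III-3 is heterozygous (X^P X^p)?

II-3 is clear, so II-3 is X^P Y.
II-1 is clear so carries P and received p from I-1 (X^p Y), so II-1 is X^P X^p.
Their cross gives offspring ratios 1/2 X^P X^P : 1/2 X^P X^p. Conditioning on III-3 being clear, P(X^P X^p) = 1/2 / 1 = 1/2 before taking III-3's own offspring into account.
III-5 is affected, so III-5 is X^p Y.
Now use III-3's offspring. Probability of each recorded status — clear son IV-3: 1/2 if III-3 is X^P X^p, 1 if X^P X^P.
Bayes: P(X^P X^p) = 1/2·1/2 / (1/2·1/2 + 1/2·1) = 1/3.

1/3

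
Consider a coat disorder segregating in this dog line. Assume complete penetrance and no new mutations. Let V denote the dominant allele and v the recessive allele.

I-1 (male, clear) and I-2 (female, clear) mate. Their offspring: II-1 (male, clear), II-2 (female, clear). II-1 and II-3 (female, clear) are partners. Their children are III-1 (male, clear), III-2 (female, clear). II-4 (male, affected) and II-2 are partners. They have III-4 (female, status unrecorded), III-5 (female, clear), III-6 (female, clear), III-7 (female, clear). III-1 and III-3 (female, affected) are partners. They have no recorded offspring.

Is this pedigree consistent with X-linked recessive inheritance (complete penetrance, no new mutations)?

A consistent assignment under X-linked recessive exists: I-1 X^V Y, I-2 X^V X^V, II-1 X^V Y, II-2 X^V X^V, II-3 X^V X^V, II-4 X^v Y, III-1 X^V Y, III-2 X^V X^V, III-3 X^v X^v, III-4 X^V X^v, III-5 X^V X^v, III-6 X^V X^v, III-7 X^V X^v.
In this assignment every recorded phenotype matches its genotype and every non-founder's genotype is obtainable from its parents' genotypes, so the pedigree is consistent.

Yes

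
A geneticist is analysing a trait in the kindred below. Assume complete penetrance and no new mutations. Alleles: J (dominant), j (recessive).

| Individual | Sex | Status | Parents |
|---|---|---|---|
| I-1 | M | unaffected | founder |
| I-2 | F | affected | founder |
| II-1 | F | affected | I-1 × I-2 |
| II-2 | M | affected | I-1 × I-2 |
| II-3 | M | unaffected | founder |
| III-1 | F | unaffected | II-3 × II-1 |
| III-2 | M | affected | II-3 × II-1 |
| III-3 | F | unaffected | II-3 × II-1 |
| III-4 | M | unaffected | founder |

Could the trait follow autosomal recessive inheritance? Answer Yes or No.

A consistent assignment under autosomal recessive exists: I-1 Jj, I-2 jj, II-1 jj, II-2 jj, II-3 Jj, III-1 Jj, III-2 jj, III-3 Jj, III-4 JJ.
In this assignment every recorded phenotype matches its genotype and every non-founder's genotype is obtainable from its parents' genotypes, so the pedigree is consistent.

Yes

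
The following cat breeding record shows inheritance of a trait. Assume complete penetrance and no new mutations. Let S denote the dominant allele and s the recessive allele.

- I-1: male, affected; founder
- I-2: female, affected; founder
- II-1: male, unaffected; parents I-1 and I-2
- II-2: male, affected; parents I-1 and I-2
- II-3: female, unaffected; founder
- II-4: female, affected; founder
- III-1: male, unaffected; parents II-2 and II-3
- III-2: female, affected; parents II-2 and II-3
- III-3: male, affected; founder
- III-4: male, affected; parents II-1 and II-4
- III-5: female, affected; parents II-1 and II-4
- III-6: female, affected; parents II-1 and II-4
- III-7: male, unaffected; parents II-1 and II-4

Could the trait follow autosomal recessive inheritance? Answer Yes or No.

No

Under autosomal recessive, II-1 (unaffected, male) cannot arise from I-1 (affected) × I-2 (affected).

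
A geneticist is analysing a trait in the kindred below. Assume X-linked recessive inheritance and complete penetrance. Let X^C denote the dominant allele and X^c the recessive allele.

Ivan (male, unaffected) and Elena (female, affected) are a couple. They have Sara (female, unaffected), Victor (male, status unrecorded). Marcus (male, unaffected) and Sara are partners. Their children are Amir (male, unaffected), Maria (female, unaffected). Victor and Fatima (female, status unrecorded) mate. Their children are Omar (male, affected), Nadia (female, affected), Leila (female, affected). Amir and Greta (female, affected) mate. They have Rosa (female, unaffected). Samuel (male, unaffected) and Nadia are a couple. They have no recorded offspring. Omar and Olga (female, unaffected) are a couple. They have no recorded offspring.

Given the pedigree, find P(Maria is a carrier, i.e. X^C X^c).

Marcus is unaffected, so Marcus is X^C Y.
Sara is unaffected so carries C and received c from Elena (X^c X^c), so Sara is X^C X^c.
Their cross gives offspring ratios 1/2 X^C X^C : 1/2 X^C X^c. Conditioning on Maria being unaffected, P(X^C X^c) = 1/2 / 1 = 1/2.

1/2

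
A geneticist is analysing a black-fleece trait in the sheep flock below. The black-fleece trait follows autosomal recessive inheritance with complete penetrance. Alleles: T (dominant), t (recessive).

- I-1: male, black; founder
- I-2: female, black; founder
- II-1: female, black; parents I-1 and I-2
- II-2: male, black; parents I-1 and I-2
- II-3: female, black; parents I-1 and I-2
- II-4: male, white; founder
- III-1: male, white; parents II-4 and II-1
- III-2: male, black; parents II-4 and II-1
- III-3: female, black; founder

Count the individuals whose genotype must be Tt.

2

Obligate heterozygotes: II-4 is white so carries T and passed t to III-2 (tt), so II-4 is Tt; III-1 is white so carries T and received t from II-1 (tt), so III-1 is Tt.
Every other individual is either homozygous by phenotype or has at least one consistent homozygous assignment, so the count is 2.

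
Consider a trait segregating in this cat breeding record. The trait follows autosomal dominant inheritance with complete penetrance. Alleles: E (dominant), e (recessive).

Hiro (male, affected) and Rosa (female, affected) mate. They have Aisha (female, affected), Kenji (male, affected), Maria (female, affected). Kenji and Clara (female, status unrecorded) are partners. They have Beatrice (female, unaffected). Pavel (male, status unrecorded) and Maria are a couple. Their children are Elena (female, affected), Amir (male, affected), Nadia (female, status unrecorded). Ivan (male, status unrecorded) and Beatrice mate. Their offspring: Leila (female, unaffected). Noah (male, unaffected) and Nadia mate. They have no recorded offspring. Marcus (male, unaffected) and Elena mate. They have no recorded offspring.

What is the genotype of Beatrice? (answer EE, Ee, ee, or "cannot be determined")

Beatrice is unaffected, so Beatrice is ee.

ee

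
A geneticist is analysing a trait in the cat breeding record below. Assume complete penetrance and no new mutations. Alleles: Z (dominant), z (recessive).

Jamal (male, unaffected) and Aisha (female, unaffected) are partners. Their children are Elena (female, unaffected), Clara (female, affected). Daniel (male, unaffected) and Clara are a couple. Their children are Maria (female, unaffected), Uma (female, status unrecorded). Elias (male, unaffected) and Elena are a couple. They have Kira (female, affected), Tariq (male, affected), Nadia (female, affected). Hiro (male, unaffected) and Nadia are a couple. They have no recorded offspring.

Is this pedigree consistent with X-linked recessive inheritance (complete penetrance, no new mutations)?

Under X-linked recessive, Clara (affected, female) cannot arise from Jamal (unaffected) × Aisha (unaffected).

No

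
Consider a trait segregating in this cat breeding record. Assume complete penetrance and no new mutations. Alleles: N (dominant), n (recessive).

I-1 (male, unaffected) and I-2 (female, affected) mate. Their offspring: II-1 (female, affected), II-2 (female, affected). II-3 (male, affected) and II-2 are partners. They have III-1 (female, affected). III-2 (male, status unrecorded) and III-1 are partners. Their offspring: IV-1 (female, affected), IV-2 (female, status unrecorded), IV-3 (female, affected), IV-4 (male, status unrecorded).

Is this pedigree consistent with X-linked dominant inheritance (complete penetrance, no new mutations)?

A consistent assignment under X-linked dominant exists: I-1 X^n Y, I-2 X^N X^N, II-1 X^N X^n, II-2 X^N X^n, II-3 X^N Y, III-1 X^N X^N, III-2 X^N Y, IV-1 X^N X^N, IV-2 X^N X^N, IV-3 X^N X^N, IV-4 X^N Y.
In this assignment every recorded phenotype matches its genotype and every non-founder's genotype is obtainable from its parents' genotypes, so the pedigree is consistent.

Yes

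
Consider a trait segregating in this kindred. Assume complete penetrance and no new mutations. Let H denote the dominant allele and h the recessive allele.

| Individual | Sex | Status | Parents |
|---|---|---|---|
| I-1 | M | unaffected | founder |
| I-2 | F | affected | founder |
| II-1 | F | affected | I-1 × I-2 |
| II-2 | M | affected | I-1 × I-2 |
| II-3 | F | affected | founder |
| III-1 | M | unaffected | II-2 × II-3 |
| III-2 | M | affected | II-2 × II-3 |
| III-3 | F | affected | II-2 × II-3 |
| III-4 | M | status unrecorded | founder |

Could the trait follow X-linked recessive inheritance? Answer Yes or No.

No

Under X-linked recessive, II-1 (affected, female) cannot arise from I-1 (unaffected) × I-2 (affected).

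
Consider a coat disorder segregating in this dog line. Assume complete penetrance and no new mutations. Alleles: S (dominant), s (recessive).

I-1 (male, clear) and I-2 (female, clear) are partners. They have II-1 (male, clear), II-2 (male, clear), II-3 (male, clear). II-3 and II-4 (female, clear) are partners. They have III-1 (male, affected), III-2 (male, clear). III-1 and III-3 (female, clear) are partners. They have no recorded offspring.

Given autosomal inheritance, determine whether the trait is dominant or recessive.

II-3 and II-4 are both clear yet have an affected child III-1. Under dominance, an affected child requires at least one affected parent, so the trait cannot be dominant.

recessive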